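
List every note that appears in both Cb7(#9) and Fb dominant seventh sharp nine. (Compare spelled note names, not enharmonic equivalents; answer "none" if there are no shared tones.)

Cb

Cb7(#9) = Cb, Eb, Gb, Bbb, D.
Fb dominant seventh sharp nine = Fb, Ab, Cb, Ebb, G.
Shared: Cb.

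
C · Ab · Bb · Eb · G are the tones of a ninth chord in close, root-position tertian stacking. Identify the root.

Ab

Stacking in thirds gives Ab – C – Eb – G – Bb, so Ab is the root — Ab major ninth.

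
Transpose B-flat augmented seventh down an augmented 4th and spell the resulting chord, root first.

F-flat  A-flat  C  E-double-flat

B-flat down an augmented 4th → F-flat. New chord: F-flat augmented seventh.
Root: F-flat
Major 3rd (3rd): A-flat
Augmented 5th (5th): C
Minor 7th (7th): E-double-flat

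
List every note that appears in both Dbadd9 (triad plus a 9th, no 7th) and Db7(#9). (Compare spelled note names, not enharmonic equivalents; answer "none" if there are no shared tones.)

Dbadd9: Db F Ab Eb
Db7(#9): Db F Ab Cb E
Common to both → Db, F, Ab.

Db – F – Ab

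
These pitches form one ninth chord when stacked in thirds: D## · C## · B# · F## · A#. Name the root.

Stacking in thirds gives B# – D## – F## – A# – C##, so B# is the root — B# dominant ninth.

B#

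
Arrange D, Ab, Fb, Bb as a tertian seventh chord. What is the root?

Arranged so that each adjacent pair is a third by letter name: Bb – D – Fb – Ab.
The bottom of that stack, Bb, is the root (this is Bb dominant seventh flat five).

Bb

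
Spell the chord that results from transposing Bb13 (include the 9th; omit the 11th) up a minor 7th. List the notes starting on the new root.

A♭ C E♭ G♭ B♭ F

B♭ up a minor 7th → A♭. New chord: A♭ dominant thirteenth.
Root: A♭
Major 3rd (3rd): C
Perfect 5th (5th): E♭
Minor 7th (7th): G♭
Major 9th (9th): B♭
Major 13th (13th): F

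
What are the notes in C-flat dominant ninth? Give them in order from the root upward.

Cb, Eb, Gb, Bbb, Db

C-flat dominant ninth: dominant ninth on Cb.
Cb — root
Eb — major 3rd
Gb — perfect 5th
Bbb — minor 7th
Db — major 9th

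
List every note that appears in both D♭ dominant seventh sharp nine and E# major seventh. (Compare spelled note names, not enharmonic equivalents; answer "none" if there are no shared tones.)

none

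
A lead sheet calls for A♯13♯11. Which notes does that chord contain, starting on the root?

A♯  C𝄪  E♯  G♯  B♯  D𝄪  F𝄪

Root A♯, quality dominant thirteenth sharp eleven:
A♯ — root
C𝄪 — major 3rd
E♯ — perfect 5th
G♯ — minor 7th
B♯ — major 9th
D𝄪 — augmented 11th
F𝄪 — major 13th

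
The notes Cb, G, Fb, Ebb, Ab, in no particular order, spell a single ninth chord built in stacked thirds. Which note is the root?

Fb

Stacking in thirds gives Fb – Ab – Cb – Ebb – G, so Fb is the root — Fb dominant seventh sharp nine.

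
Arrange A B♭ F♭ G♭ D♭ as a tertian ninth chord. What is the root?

G♭

Stacking in thirds gives G♭ – B♭ – D♭ – F♭ – A, so G♭ is the root — G♭ dominant seventh sharp nine.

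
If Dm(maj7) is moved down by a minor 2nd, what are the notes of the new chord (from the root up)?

Transposed root: D → C# (minor 2nd down). So we spell C# minor-major seventh:
Root: C#
Minor 3rd (3rd): E
Perfect 5th (5th): G#
Major 7th (7th): B#

C# – E – G# – B#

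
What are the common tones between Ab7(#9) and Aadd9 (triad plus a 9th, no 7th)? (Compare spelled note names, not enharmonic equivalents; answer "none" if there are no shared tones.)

Ab7(#9): Ab C Eb Gb B
Aadd9: A C# E B
Common to both → B.

B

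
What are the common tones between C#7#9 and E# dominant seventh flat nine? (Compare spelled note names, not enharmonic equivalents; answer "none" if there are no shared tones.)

E#

C#7#9: C# E# G# B D##
E# dominant seventh flat nine: E# G## B# D# F#
Common to both → E#.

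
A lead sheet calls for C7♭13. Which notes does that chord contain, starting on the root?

C, E, G, Bb, Ab

C7♭13: dominant seventh flat thirteen on C.
- root: C
- major 3rd: E
- perfect 5th: G
- minor 7th: Bb
- minor 13th: Ab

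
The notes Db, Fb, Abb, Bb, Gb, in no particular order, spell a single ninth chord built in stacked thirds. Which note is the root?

Arranged so that each adjacent pair is a third by letter name: Gb – Bb – Db – Fb – Abb.
The bottom of that stack, Gb, is the root (this is Gb dominant seventh flat nine).

Gb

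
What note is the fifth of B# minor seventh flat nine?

F##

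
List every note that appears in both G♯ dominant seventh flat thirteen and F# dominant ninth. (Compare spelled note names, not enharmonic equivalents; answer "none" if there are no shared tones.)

G-sharp, F-sharp, E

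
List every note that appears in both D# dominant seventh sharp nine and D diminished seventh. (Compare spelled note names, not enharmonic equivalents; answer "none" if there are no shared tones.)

none

D# dominant seventh sharp nine = D-sharp, F-double-sharp, A-sharp, C-sharp, E-double-sharp.
D diminished seventh = D, F, A-flat, C-flat.
Shared: none.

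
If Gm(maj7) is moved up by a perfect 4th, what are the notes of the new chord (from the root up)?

C  Eb  G  B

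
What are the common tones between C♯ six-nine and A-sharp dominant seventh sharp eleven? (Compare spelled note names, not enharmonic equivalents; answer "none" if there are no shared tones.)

E-sharp G-sharp A-sharp

C♯ six-nine: C-sharp E-sharp G-sharp A-sharp D-sharp
A-sharp dominant seventh sharp eleven: A-sharp C-double-sharp E-sharp G-sharp D-double-sharp
Common to both → E-sharp, G-sharp, A-sharp.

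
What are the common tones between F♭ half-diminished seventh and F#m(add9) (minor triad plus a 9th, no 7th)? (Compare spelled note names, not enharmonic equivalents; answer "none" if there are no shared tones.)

none

F♭ half-diminished seventh: Fb Abb Cbb Ebb
F#m(add9): F# A C# G#
Common to both → none.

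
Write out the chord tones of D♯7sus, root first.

D♯ – G♯ – A♯ – C♯

D♯7sus is a dominant seventh suspended fourth built on D♯.
- root: D♯
- perfect 4th: G♯
- perfect 5th: A♯
- minor 7th: C♯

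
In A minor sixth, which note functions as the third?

C

A minor sixth is built on A; its 3rd is a minor 3rd above the root.
A third above A uses the letter C, and the minor 3rd above A is C.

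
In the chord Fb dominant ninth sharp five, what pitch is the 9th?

Root of Fb dominant ninth sharp five = F-flat. The 9th is a major 9th: F-flat up a major 9th → G-flat.

G-flat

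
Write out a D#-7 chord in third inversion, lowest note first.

C♯, D♯, F♯, A♯

In root position, D#-7 is D♯–F♯–A♯–C♯.
Third inversion puts the seventh (C♯) in the bass.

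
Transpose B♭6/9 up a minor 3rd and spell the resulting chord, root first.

B♭ up a minor 3rd → D♭. New chord: D♭ six-nine.
root → D♭
3rd (major 3rd) → F
5th (perfect 5th) → A♭
6th (major 6th) → B♭
9th (major 9th) → E♭

D♭, F, A♭, B♭, E♭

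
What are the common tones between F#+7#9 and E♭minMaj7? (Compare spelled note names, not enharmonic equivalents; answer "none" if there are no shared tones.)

none

F#+7#9: F# A# C## E G##
E♭minMaj7: Eb Gb Bb D
Common to both → none.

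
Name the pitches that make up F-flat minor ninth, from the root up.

F-flat, A-double-flat, C-flat, E-double-flat, G-flat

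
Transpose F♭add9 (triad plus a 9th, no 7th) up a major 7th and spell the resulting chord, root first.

Transposed root: F♭ → E♭ (major 7th up). So we spell E♭ added-ninth:
Root: E♭
Major 3rd (3rd): G
Perfect 5th (5th): B♭
Major 9th (9th): F

E♭, G, B♭, F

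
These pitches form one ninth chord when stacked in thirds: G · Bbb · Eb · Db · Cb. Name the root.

Stacking in thirds gives Cb – Eb – G – Bbb – Db, so Cb is the root — Cb dominant ninth sharp five.

Cb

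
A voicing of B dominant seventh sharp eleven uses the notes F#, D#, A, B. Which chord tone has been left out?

E#

B dominant seventh sharp eleven = B, D#, F#, A, E#. The voicing lacks the 11th (augmented 11th), E#.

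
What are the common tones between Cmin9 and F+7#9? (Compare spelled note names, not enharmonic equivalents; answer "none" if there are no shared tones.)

Cmin9: C Eb G Bb D
F+7#9: F A C# Eb G#
Common to both → Eb.

Eb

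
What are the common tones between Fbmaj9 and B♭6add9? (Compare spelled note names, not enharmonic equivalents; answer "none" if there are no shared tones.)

none

Fbmaj9 = Fb, Ab, Cb, Eb, Gb.
B♭6add9 = Bb, D, F, G, C.
Shared: none.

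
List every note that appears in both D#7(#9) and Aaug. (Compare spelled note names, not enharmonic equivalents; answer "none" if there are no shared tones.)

C#

D#7(#9): D# F## A# C# E##
Aaug: A C# E#
Common to both → C#.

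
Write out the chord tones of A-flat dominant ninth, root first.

Ab, C, Eb, Gb, Bb

A-flat dominant ninth: dominant ninth on Ab.
- root: Ab
- major 3rd: C
- perfect 5th: Eb
- minor 7th: Gb
- major 9th: Bb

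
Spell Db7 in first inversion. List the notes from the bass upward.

F  Ab  Cb  Db

Db7 = Db–F–Ab–Cb; first inversion → third (F) lowest.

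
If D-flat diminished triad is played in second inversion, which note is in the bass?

D-flat diminished triad in root position is D♭–F♭–A𝄫.
Second inversion places the fifth in the bass, which is A𝄫.

A𝄫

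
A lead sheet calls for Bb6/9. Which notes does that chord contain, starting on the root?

Bb  D  F  G  C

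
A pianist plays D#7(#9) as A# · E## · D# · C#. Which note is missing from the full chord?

D#7(#9) = D#, F##, A#, C#, E##. The voicing lacks the 3rd (major 3rd), F##.

F##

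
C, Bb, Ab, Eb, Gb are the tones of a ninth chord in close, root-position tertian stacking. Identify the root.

Ab

Arranged so that each adjacent pair is a third by letter name: Ab – C – Eb – Gb – Bb.
The bottom of that stack, Ab, is the root (this is Ab dominant ninth).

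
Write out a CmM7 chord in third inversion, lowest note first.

In root position, CmM7 is C–Eb–G–B.
Third inversion puts the seventh (B) in the bass.

B – C – Eb – G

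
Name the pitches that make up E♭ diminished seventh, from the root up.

Root E-flat, quality diminished seventh:
root → E-flat
3rd (minor 3rd) → G-flat
5th (diminished 5th) → B-double-flat
7th (diminished 7th) → D-double-flat

E-flat, G-flat, B-double-flat, D-double-flat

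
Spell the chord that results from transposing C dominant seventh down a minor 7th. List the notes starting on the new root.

D, F♯, A, C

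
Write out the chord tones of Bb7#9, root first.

Bb7#9 is a dominant seventh sharp nine built on Bb.
Root: Bb
Major 3rd (3rd): D
Perfect 5th (5th): F
Minor 7th (7th): Ab
Augmented 9th (9th): C#

Bb, D, F, Ab, C#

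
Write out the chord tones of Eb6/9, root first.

Eb, G, Bb, C, F

Eb6/9: six-nine on Eb.
root → Eb
3rd (major 3rd) → G
5th (perfect 5th) → Bb
6th (major 6th) → C
9th (major 9th) → F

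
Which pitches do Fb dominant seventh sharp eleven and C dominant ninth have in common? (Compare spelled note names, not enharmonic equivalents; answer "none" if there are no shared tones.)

B-flat

Fb dominant seventh sharp eleven = F-flat, A-flat, C-flat, E-double-flat, B-flat.
C dominant ninth = C, E, G, B-flat, D.
Shared: B-flat.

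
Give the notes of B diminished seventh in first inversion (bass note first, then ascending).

B diminished seventh = B–D–F–A-flat; first inversion → third (D) lowest.

D F A-flat B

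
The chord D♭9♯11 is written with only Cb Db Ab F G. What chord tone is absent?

Eb

D♭9♯11 = Db, F, Ab, Cb, Eb, G. The voicing lacks the 9th (major 9th), Eb.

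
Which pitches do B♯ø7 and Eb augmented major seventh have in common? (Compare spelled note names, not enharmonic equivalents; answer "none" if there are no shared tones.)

none

B♯ø7: B# D# F# A#
Eb augmented major seventh: Eb G B D
Common to both → none.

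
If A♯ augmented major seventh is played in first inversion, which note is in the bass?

C𝄪

A♯ augmented major seventh in root position is A♯–C𝄪–E𝄪–G𝄪.
First inversion places the third in the bass, which is C𝄪.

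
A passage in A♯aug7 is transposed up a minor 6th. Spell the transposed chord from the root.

F# A# C## E

A# up a minor 6th → F#. New chord: F# augmented seventh.
- root: F#
- major 3rd: A#
- augmented 5th: C##
- minor 7th: E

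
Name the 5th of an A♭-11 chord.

Eb

Root of A♭-11 = Ab. The 5th is a perfect 5th: Ab up a perfect 5th → Eb.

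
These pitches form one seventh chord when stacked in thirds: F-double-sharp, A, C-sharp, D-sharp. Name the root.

Arranged so that each adjacent pair is a third by letter name: D-sharp – F-double-sharp – A – C-sharp.
The bottom of that stack, D-sharp, is the root (this is D-sharp dominant seventh flat five).

D-sharp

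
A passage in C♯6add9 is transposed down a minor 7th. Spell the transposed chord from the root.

D# F## A# B# E#

A minor 7th down from C# is D#, so the new chord is D# six-nine.
Root: D#
Major 3rd (3rd): F##
Perfect 5th (5th): A#
Major 6th (6th): B#
Major 9th (9th): E#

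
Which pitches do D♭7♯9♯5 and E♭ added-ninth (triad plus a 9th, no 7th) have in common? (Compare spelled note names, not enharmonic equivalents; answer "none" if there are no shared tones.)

D♭7♯9♯5 = Db, F, A, Cb, E.
E♭ added-ninth = Eb, G, Bb, F.
Shared: F.

F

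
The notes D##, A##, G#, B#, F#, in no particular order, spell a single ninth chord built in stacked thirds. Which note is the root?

G#

Stacking in thirds gives G# – B# – D## – F# – A##, so G# is the root — G# dominant seventh sharp nine sharp five.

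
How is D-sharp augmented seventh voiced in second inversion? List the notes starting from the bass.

In root position, D-sharp augmented seventh is D-sharp–F-double-sharp–A-double-sharp–C-sharp.
Second inversion puts the fifth (A-double-sharp) in the bass.

A-double-sharp, C-sharp, D-sharp, F-double-sharp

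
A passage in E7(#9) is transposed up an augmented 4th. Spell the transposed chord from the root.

Transposed root: E → A# (augmented 4th up). So we spell A# dominant seventh sharp nine:
root → A#
3rd (major 3rd) → C##
5th (perfect 5th) → E#
7th (minor 7th) → G#
9th (augmented 9th) → B##

A#  C##  E#  G#  B##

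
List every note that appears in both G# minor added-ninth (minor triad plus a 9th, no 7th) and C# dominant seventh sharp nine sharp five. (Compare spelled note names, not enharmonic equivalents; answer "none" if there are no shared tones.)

G# minor added-ninth: G# B D# A#
C# dominant seventh sharp nine sharp five: C# E# G## B D##
Common to both → B.

B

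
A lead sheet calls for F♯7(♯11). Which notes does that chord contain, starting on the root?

F#  A#  C#  E  B#

F♯7(♯11) is a dominant seventh sharp eleven built on F#.
- root: F#
- major 3rd: A#
- perfect 5th: C#
- minor 7th: E
- augmented 11th: B#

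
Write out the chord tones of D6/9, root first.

Root D, quality six-nine:
Root: D
Major 3rd (3rd): F♯
Perfect 5th (5th): A
Major 6th (6th): B
Major 9th (9th): E

D, F♯, A, B, E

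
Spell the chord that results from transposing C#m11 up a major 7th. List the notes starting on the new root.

B#, D#, F##, A#, C##, E#

Transposed root: C# → B# (major 7th up). So we spell B# minor eleventh:
B# — root
D# — minor 3rd
F## — perfect 5th
A# — minor 7th
C## — major 9th
E# — perfect 11th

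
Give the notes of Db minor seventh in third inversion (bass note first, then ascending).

C-flat, D-flat, F-flat, A-flat

Db minor seventh = D-flat–F-flat–A-flat–C-flat; third inversion → seventh (C-flat) lowest.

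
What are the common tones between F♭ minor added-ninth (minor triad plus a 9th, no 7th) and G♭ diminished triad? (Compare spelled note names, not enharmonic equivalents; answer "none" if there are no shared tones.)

F♭ minor added-ninth: F-flat A-double-flat C-flat G-flat
G♭ diminished triad: G-flat B-double-flat D-double-flat
Common to both → G-flat.

G-flat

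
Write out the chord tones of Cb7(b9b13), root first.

Cb7(b9b13) is a dominant seventh flat nine flat thirteen built on Cb.
- root: Cb
- major 3rd: Eb
- perfect 5th: Gb
- minor 7th: Bbb
- minor 9th: Dbb
- minor 13th: Abb

Cb, Eb, Gb, Bbb, Dbb, Abb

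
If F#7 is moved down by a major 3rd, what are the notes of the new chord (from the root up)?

A major 3rd down from F# is D, so the new chord is D dominant seventh.
D — root
F# — major 3rd
A — perfect 5th
C — minor 7th

D F# A C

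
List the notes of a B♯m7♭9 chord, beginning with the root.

B#, D#, F##, A#, C#

Root B#, quality minor seventh flat nine:
root → B#
3rd (minor 3rd) → D#
5th (perfect 5th) → F##
7th (minor 7th) → A#
9th (minor 9th) → C#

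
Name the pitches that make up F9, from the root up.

F, A, C, Eb, G

F9 is a dominant ninth built on F.
F — root
A — major 3rd
C — perfect 5th
Eb — minor 7th
G — major 9th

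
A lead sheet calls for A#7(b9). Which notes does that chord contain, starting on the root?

A# – C## – E# – G# – B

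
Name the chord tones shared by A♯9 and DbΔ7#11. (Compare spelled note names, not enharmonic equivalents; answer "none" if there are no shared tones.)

A♯9: A# C## E# G# B#
DbΔ7#11: Db F Ab C G
Common to both → none.

none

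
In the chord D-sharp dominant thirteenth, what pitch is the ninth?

E-sharp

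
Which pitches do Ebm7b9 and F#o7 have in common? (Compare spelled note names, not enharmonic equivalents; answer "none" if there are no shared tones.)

Ebm7b9: E♭ G♭ B♭ D♭ F♭
F#o7: F♯ A C E♭
Common to both → E♭.

E♭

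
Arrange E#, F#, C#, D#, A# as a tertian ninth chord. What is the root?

D#

Arranged so that each adjacent pair is a third by letter name: D# – F# – A# – C# – E#.
The bottom of that stack, D#, is the root (this is D# minor ninth).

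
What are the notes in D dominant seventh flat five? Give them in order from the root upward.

D dominant seventh flat five is a dominant seventh flat five built on D.
Root: D
Major 3rd (3rd): F♯
Diminished 5th (5th): A♭
Minor 7th (7th): C

D  F♯  A♭  C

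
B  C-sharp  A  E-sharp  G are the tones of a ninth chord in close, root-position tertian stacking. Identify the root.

A

Stacking in thirds gives A – C-sharp – E-sharp – G – B, so A is the root — A dominant ninth sharp five.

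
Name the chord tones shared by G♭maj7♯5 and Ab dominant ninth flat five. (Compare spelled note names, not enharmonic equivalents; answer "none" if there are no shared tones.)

G♭maj7♯5 = Gb, Bb, D, F.
Ab dominant ninth flat five = Ab, C, Ebb, Gb, Bb.
Shared: Gb, Bb.

Gb  Bb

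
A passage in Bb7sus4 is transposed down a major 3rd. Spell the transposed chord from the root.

Transposed root: Bb → Gb (major 3rd down). So we spell Gb dominant seventh suspended fourth:
root → Gb
4th (perfect 4th) → Cb
5th (perfect 5th) → Db
7th (minor 7th) → Fb

Gb, Cb, Db, Fb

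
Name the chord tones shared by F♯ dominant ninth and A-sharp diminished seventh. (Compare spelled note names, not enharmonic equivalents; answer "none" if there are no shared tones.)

F♯ dominant ninth = F-sharp, A-sharp, C-sharp, E, G-sharp.
A-sharp diminished seventh = A-sharp, C-sharp, E, G.
Shared: A-sharp, C-sharp, E.

A-sharp C-sharp E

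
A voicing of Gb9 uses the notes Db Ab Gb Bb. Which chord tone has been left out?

Gb9 = Gb, Bb, Db, Fb, Ab. The voicing lacks the 7th (minor 7th), Fb.

Fb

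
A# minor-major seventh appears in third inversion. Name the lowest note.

G##

A# minor-major seventh in root position is A#–C#–E#–G##.
Third inversion places the seventh in the bass, which is G##.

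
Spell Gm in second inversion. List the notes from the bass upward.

D  G  Bb

In root position, Gm is G–Bb–D.
Second inversion puts the fifth (D) in the bass.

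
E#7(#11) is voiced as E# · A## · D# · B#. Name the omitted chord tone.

G##

The full E#7(#11) chord is E#, G##, B#, D#, A##.
Comparing with the voicing, the major 3rd (3rd) — G## — is absent.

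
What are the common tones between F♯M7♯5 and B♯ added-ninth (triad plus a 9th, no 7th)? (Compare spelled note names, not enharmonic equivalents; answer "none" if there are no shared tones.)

F♯M7♯5 = F♯, A♯, C𝄪, E♯.
B♯ added-ninth = B♯, D𝄪, F𝄪, C𝄪.
Shared: C𝄪.

C𝄪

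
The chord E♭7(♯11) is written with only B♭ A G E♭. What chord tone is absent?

D♭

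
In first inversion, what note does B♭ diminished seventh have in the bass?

B♭ diminished seventh = B-flat–D-flat–F-flat–A-double-flat. First inversion → third in the bass = D-flat.

D-flat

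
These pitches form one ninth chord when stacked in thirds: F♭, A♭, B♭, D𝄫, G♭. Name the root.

G♭

Stacking in thirds gives G♭ – B♭ – D𝄫 – F♭ – A♭, so G♭ is the root — G♭ dominant ninth flat five.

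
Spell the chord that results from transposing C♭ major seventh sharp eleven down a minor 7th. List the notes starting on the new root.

Transposed root: C-flat → D-flat (minor 7th down). So we spell D-flat major seventh sharp eleven:
D-flat — root
F — major 3rd
A-flat — perfect 5th
C — major 7th
G — augmented 11th

D-flat, F, A-flat, C, G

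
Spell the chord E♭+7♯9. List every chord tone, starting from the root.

Root E♭, quality dominant seventh sharp nine sharp five:
- root: E♭
- major 3rd: G
- augmented 5th: B
- minor 7th: D♭
- augmented 9th: F♯

E♭, G, B, D♭, F♯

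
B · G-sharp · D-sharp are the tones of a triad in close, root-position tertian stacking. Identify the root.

Arranged so that each adjacent pair is a third by letter name: G-sharp – B – D-sharp.
The bottom of that stack, G-sharp, is the root (this is G-sharp minor triad).

G-sharp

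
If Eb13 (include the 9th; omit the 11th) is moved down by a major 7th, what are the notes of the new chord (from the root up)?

Eb down a major 7th → Fb. New chord: Fb dominant thirteenth.
- root: Fb
- major 3rd: Ab
- perfect 5th: Cb
- minor 7th: Ebb
- major 9th: Gb
- major 13th: Db

Fb, Ab, Cb, Ebb, Gb, Db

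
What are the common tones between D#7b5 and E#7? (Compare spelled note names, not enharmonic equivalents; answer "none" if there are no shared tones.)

D#

D#7b5 = D#, F##, A, C#.
E#7 = E#, G##, B#, D#.
Shared: D#.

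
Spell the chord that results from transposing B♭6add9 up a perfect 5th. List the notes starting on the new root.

F A C D G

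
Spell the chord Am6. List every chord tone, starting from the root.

A C E F♯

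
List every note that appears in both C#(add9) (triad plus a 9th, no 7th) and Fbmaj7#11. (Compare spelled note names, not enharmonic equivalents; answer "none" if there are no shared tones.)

none

C#(add9) = C#, E#, G#, D#.
Fbmaj7#11 = Fb, Ab, Cb, Eb, Bb.
Shared: none.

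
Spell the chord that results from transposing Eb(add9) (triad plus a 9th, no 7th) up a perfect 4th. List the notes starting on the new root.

A♭, C, E♭, B♭

E♭ up a perfect 4th → A♭. New chord: A♭ added-ninth.
- root: A♭
- major 3rd: C
- perfect 5th: E♭
- major 9th: B♭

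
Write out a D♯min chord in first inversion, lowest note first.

D♯min = D#–F#–A#; first inversion → third (F#) lowest.

F#, A#, D#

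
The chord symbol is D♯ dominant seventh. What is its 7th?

C-sharp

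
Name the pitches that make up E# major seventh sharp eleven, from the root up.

E# major seventh sharp eleven is a major seventh sharp eleven built on E-sharp.
- root: E-sharp
- major 3rd: G-double-sharp
- perfect 5th: B-sharp
- major 7th: D-double-sharp
- augmented 11th: A-double-sharp

E-sharp – G-double-sharp – B-sharp – D-double-sharp – A-double-sharp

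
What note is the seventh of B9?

B9 is built on B; its 7th is a minor 7th above the root.
A seventh above B uses the letter A, and the minor 7th above B is A.

A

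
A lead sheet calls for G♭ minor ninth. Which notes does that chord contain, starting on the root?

G-flat – B-double-flat – D-flat – F-flat – A-flat

G♭ minor ninth is a minor ninth built on G-flat.
G-flat — root
B-double-flat — minor 3rd
D-flat — perfect 5th
F-flat — minor 7th
A-flat — major 9th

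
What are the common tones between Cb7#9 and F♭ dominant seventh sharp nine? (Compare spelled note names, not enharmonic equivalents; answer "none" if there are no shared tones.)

Cb7#9 = Cb, Eb, Gb, Bbb, D.
F♭ dominant seventh sharp nine = Fb, Ab, Cb, Ebb, G.
Shared: Cb.

Cb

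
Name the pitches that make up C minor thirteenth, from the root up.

C minor thirteenth is a minor thirteenth built on C.
root → C
3rd (minor 3rd) → E♭
5th (perfect 5th) → G
7th (minor 7th) → B♭
9th (major 9th) → D
11th (perfect 11th) → F
13th (major 13th) → A

C, E♭, G, B♭, D, F, A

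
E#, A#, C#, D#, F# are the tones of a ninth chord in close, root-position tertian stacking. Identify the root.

Arranged so that each adjacent pair is a third by letter name: D# – F# – A# – C# – E#.
The bottom of that stack, D#, is the root (this is D# minor ninth).

D#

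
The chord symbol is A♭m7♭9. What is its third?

Root of A♭m7♭9 = Ab. The 3rd is a minor 3rd: Ab up a minor 3rd → Cb.

Cb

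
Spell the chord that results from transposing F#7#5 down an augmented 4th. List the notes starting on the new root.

F# down an augmented 4th → C. New chord: C augmented seventh.
- root: C
- major 3rd: E
- augmented 5th: G#
- minor 7th: Bb

C  E  G#  Bb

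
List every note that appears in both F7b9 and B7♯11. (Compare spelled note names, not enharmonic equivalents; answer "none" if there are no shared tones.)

A

F7b9: F A C Eb Gb
B7♯11: B D# F# A E#
Common to both → A.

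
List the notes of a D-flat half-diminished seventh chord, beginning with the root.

Db, Fb, Abb, Cb

Root Db, quality half-diminished seventh:
root → Db
3rd (minor 3rd) → Fb
5th (diminished 5th) → Abb
7th (minor 7th) → Cb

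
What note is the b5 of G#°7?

D

G#°7 is built on G#; its 5th is a diminished 5th above the root.
A fifth above G uses the letter D, and the diminished 5th above G# is D.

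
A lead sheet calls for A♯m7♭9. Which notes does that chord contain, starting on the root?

A# – C# – E# – G# – B

Root A#, quality minor seventh flat nine:
root → A#
3rd (minor 3rd) → C#
5th (perfect 5th) → E#
7th (minor 7th) → G#
9th (minor 9th) → B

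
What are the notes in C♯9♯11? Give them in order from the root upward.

Root C#, quality dominant ninth sharp eleven:
- root: C#
- major 3rd: E#
- perfect 5th: G#
- minor 7th: B
- major 9th: D#
- augmented 11th: F##

C# E# G# B D# F##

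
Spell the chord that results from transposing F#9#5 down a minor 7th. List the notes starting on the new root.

A minor 7th down from F# is G#, so the new chord is G# dominant ninth sharp five.
root → G#
3rd (major 3rd) → B#
5th (augmented 5th) → D##
7th (minor 7th) → F#
9th (major 9th) → A#

G# – B# – D## – F# – A#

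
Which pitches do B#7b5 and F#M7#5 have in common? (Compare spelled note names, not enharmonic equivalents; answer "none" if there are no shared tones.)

B#7b5 = B#, D##, F#, A#.
F#M7#5 = F#, A#, C##, E#.
Shared: F#, A#.

F#, A#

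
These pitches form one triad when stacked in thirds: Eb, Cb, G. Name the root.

Stacking in thirds gives Cb – Eb – G, so Cb is the root — Cb augmented triad.

Cb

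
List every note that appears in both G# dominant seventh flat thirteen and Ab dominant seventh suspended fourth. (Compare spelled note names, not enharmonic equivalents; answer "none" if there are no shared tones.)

G# dominant seventh flat thirteen = G-sharp, B-sharp, D-sharp, F-sharp, E.
Ab dominant seventh suspended fourth = A-flat, D-flat, E-flat, G-flat.
Shared: none.

none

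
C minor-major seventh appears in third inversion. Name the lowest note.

C minor-major seventh in root position is C–E-flat–G–B.
Third inversion places the seventh in the bass, which is B.

B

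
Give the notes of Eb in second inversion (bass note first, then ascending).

Bb, Eb, G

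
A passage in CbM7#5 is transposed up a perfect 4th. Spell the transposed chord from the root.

Fb Ab C Eb

Transposed root: Cb → Fb (perfect 4th up). So we spell Fb augmented major seventh:
root → Fb
3rd (major 3rd) → Ab
5th (augmented 5th) → C
7th (major 7th) → Eb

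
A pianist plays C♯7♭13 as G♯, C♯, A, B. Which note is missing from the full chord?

E♯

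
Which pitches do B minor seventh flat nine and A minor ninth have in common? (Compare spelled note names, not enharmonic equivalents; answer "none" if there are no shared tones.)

B minor seventh flat nine: B D F-sharp A C
A minor ninth: A C E G B
Common to both → B, A, C.

B A C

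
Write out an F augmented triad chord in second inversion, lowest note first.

F augmented triad = F–A–C-sharp; second inversion → fifth (C-sharp) lowest.

C-sharp F A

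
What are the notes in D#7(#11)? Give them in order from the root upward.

D# – F## – A# – C# – G##

D#7(#11) is a dominant seventh sharp eleven built on D#.
D# — root
F## — major 3rd
A# — perfect 5th
C# — minor 7th
G## — augmented 11th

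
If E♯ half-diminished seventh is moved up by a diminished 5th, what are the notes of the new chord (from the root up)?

E-sharp up a diminished 5th → B. New chord: B half-diminished seventh.
root → B
3rd (minor 3rd) → D
5th (diminished 5th) → F
7th (minor 7th) → A

B  D  F  A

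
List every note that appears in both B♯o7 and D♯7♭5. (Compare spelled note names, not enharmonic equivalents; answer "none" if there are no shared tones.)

B♯o7 = B#, D#, F#, A.
D♯7♭5 = D#, F##, A, C#.
Shared: D#, A.

D#, A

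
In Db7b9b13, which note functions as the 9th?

Ebb

Db7b9b13 is built on Db; its 9th is a minor 9th above the root.
A second above D uses the letter E, and the minor 9th above Db is Ebb.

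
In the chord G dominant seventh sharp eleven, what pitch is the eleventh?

Root of G dominant seventh sharp eleven = G. The 11th is an augmented 11th: G up an augmented 11th → C♯.

C♯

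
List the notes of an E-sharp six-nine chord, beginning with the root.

E#  G##  B#  C##  F##

E-sharp six-nine is a six-nine built on E#.
- root: E#
- major 3rd: G##
- perfect 5th: B#
- major 6th: C##
- major 9th: F##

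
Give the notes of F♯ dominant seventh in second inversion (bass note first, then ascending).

In root position, F♯ dominant seventh is F-sharp–A-sharp–C-sharp–E.
Second inversion puts the fifth (C-sharp) in the bass.

C-sharp, E, F-sharp, A-sharp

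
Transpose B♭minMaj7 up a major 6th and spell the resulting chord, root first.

Bb up a major 6th → G. New chord: G minor-major seventh.
root → G
3rd (minor 3rd) → Bb
5th (perfect 5th) → D
7th (major 7th) → F#

G Bb D F#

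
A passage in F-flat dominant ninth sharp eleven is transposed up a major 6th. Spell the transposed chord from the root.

D♭, F, A♭, C♭, E♭, G

F♭ up a major 6th → D♭. New chord: D♭ dominant ninth sharp eleven.
D♭ — root
F — major 3rd
A♭ — perfect 5th
C♭ — minor 7th
E♭ — major 9th
G — augmented 11th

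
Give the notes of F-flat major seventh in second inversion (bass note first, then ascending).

Cb Eb Fb Ab

In root position, F-flat major seventh is Fb–Ab–Cb–Eb.
Second inversion puts the fifth (Cb) in the bass.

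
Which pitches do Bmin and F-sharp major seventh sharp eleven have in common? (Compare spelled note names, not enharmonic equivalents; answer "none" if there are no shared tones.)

Bmin = B, D, F♯.
F-sharp major seventh sharp eleven = F♯, A♯, C♯, E♯, B♯.
Shared: F♯.

F♯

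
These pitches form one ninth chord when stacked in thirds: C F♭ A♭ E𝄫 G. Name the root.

Arranged so that each adjacent pair is a third by letter name: F♭ – A♭ – C – E𝄫 – G.
The bottom of that stack, F♭, is the root (this is F♭ dominant seventh sharp nine sharp five).

F♭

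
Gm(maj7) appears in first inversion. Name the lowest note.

Bb

Gm(maj7) = G–Bb–D–F#. First inversion → third in the bass = Bb.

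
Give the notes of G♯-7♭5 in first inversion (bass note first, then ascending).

B, D, F#, G#

G♯-7♭5 = G#–B–D–F#; first inversion → third (B) lowest.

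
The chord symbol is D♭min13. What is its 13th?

D♭min13 is built on Db; its 13th is a major 13th above the root.
A sixth above D uses the letter B, and the major 13th above Db is Bb.

Bb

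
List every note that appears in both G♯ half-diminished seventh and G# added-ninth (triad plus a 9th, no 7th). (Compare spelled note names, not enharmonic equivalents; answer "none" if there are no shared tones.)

G♯ half-diminished seventh = G-sharp, B, D, F-sharp.
G# added-ninth = G-sharp, B-sharp, D-sharp, A-sharp.
Shared: G-sharp.

G-sharp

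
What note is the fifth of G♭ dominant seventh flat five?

Dbb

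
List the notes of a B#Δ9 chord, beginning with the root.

B#, D##, F##, A##, C##

Root B#, quality major ninth:
B# — root
D## — major 3rd
F## — perfect 5th
A## — major 7th
C## — major 9th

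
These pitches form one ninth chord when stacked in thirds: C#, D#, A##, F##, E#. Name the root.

D#

Arranged so that each adjacent pair is a third by letter name: D# – F## – A## – C# – E#.
The bottom of that stack, D#, is the root (this is D# dominant ninth sharp five).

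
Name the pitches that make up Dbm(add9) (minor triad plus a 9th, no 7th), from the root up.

Db, Fb, Ab, Eb

Root Db, quality minor added-ninth:
Db — root
Fb — minor 3rd
Ab — perfect 5th
Eb — major 9th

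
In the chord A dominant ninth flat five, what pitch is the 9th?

A dominant ninth flat five is built on A; its 9th is a major 9th above the root.
A second above A uses the letter B, and the major 9th above A is B.

B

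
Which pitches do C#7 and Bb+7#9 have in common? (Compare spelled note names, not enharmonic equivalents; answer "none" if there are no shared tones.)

C#7 = C#, E#, G#, B.
Bb+7#9 = Bb, D, F#, Ab, C#.
Shared: C#.

C#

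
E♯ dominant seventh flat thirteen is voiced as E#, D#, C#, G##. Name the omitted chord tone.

E♯ dominant seventh flat thirteen = E#, G##, B#, D#, C#. The voicing lacks the 5th (perfect 5th), B#.

B#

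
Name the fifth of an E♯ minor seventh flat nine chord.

Root of E♯ minor seventh flat nine = E#. The 5th is a perfect 5th: E# up a perfect 5th → B#.

B#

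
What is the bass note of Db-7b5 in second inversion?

Db-7b5 = Db–Fb–Abb–Cb. Second inversion → fifth in the bass = Abb.

Abb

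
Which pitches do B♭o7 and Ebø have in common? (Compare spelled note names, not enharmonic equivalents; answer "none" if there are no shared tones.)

Db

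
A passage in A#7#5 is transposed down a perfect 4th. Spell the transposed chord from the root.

A perfect 4th down from A# is E#, so the new chord is E# augmented seventh.
root → E#
3rd (major 3rd) → G##
5th (augmented 5th) → B##
7th (minor 7th) → D#

E#  G##  B##  D#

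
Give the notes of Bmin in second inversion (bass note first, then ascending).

F# B D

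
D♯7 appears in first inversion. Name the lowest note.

D♯7 in root position is D♯–F𝄪–A♯–C♯.
First inversion places the third in the bass, which is F𝄪.

F𝄪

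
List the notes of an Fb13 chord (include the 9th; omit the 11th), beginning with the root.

Fb, Ab, Cb, Ebb, Gb, Db

Root Fb, quality dominant thirteenth:
- root: Fb
- major 3rd: Ab
- perfect 5th: Cb
- minor 7th: Ebb
- major 9th: Gb
- major 13th: Db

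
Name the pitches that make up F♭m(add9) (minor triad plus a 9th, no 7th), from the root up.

Fb – Abb – Cb – Gb

F♭m(add9) is a minor added-ninth built on Fb.
root → Fb
3rd (minor 3rd) → Abb
5th (perfect 5th) → Cb
9th (major 9th) → Gb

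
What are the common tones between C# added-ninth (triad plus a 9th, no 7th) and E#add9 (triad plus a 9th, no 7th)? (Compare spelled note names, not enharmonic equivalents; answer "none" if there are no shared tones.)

C# added-ninth = C#, E#, G#, D#.
E#add9 = E#, G##, B#, F##.
Shared: E#.

E#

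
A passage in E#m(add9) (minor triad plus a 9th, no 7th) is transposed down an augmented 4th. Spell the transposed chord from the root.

B  D  F#  C#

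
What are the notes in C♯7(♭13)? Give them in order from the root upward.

C♯7(♭13): dominant seventh flat thirteen on C#.
Root: C#
Major 3rd (3rd): E#
Perfect 5th (5th): G#
Minor 7th (7th): B
Minor 13th (13th): A

C#, E#, G#, B, A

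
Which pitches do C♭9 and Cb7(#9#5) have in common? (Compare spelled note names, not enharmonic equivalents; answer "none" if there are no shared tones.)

C♭9 = Cb, Eb, Gb, Bbb, Db.
Cb7(#9#5) = Cb, Eb, G, Bbb, D.
Shared: Cb, Eb, Bbb.

Cb  Eb  Bbb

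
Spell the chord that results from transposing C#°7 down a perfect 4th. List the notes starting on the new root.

G#, B, D, F

A perfect 4th down from C# is G#, so the new chord is G# diminished seventh.
- root: G#
- minor 3rd: B
- diminished 5th: D
- diminished 7th: F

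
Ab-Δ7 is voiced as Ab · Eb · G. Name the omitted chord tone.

Cb

Ab-Δ7 = Ab, Cb, Eb, G. The voicing lacks the 3rd (minor 3rd), Cb.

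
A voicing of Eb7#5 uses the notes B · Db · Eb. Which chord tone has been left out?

G

Eb7#5 = Eb, G, B, Db. The voicing lacks the 3rd (major 3rd), G.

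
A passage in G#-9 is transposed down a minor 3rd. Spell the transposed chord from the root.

E♯, G♯, B♯, D♯, F𝄪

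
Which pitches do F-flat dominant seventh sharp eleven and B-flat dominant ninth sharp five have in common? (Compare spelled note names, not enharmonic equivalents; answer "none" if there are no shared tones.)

F-flat dominant seventh sharp eleven = F-flat, A-flat, C-flat, E-double-flat, B-flat.
B-flat dominant ninth sharp five = B-flat, D, F-sharp, A-flat, C.
Shared: A-flat, B-flat.

A-flat, B-flat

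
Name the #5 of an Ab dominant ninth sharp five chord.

Ab dominant ninth sharp five is built on Ab; its 5th is an augmented 5th above the root.
A fifth above A uses the letter E, and the augmented 5th above Ab is E.

E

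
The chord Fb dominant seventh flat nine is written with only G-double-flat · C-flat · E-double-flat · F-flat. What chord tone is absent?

A-flat

The full Fb dominant seventh flat nine chord is F-flat, A-flat, C-flat, E-double-flat, G-double-flat.
Comparing with the voicing, the major 3rd (3rd) — A-flat — is absent.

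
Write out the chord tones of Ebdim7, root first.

E♭  G♭  B𝄫  D𝄫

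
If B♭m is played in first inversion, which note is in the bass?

D♭

B♭m = B♭–D♭–F. First inversion → third in the bass = D♭.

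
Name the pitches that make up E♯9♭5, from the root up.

Root E#, quality dominant ninth flat five:
Root: E#
Major 3rd (3rd): G##
Diminished 5th (5th): B
Minor 7th (7th): D#
Major 9th (9th): F##

E#  G##  B  D#  F##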